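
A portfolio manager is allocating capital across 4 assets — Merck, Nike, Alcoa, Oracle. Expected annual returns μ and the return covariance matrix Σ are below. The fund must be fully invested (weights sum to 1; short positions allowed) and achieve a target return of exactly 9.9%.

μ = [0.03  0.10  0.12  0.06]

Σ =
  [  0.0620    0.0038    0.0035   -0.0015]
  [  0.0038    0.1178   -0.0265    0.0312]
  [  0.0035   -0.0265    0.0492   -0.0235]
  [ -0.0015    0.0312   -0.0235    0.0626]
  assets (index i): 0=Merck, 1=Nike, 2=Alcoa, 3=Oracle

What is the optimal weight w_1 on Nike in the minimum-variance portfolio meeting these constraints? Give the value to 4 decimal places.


u=Σ⁻¹μ = [0.2274  1.2497  3.9709  1.8317]
v=Σ⁻¹𝟙 = [14.0913  9.5634  36.5404  25.2629]
a=μᵀu=0.718199  b=𝟙ᵀu=7.279710  c=𝟙ᵀv=85.458101  D=ac−b²=8.381748
λ₁=(c·0.099−b)/D = (85.458101·0.099−7.279710)/8.381748 = 0.140859
λ₂=(a−b·0.099)/D = (0.718199−7.279710·0.099)/8.381748 = -0.000297
w* = 0.140859·u + -0.000297·v:
  w_0 = 0.140859·0.2274 + -0.000297·14.0913 = 0.0278  (Merck)
  w_1 = 0.140859·1.2497 + -0.000297·9.5634 = 0.1732  (Nike)
  w_2 = 0.140859·3.9709 + -0.000297·36.5404 = 0.5485  (Alcoa)
  w_3 = 0.140859·1.8317 + -0.000297·25.2629 = 0.2505  (Oracle)
Σw_i=1.0000  μᵀw=0.0990
σ²=wᵀΣw=λ₁·μ_p+λ₂ = 0.140859·0.099 + -0.000297 = 0.013648 ≈ 0.0136

0.1732


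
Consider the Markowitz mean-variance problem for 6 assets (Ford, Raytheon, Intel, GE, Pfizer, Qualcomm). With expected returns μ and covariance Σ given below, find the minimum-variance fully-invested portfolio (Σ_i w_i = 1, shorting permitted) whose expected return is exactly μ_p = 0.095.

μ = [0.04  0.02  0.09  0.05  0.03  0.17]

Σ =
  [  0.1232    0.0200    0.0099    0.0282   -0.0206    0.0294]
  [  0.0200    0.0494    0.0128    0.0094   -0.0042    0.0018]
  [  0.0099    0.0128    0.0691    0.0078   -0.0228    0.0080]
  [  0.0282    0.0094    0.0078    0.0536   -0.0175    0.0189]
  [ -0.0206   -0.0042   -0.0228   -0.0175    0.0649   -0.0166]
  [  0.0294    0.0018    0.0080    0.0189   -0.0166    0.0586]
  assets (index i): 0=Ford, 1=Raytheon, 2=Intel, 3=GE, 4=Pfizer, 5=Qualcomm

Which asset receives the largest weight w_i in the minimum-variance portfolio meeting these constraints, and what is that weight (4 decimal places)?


Qualcomm (0.3673)

x=Σ⁻¹μ = [-0.3739  0.1385  1.5111  0.3167  1.8100  3.2886]
y=Σ⁻¹𝟙 = [1.8878  13.5507  18.4643  17.2337  32.3087  16.7748]
a=μᵀx=0.753013  b=𝟙ᵀx=6.690966  c=𝟙ᵀy=100.220012  D=ac−b²=30.697928
λ₁=(c·0.095−b)/D = (100.220012·0.095−6.690966)/30.697928 = 0.092187
λ₂=(a−b·0.095)/D = (0.753013−6.690966·0.095)/30.697928 = 0.003823
w* = 0.092187·x + 0.003823·y:
  w_0 = 0.092187·-0.3739 + 0.003823·1.8878 = -0.0272  (Ford)
  w_1 = 0.092187·0.1385 + 0.003823·13.5507 = 0.0646  (Raytheon)
  w_2 = 0.092187·1.5111 + 0.003823·18.4643 = 0.2099  (Intel)
  w_3 = 0.092187·0.3167 + 0.003823·17.2337 = 0.0951  (GE)
  w_4 = 0.092187·1.8100 + 0.003823·32.3087 = 0.2904  (Pfizer)
  w_5 = 0.092187·3.2886 + 0.003823·16.7748 = 0.3673  (Qualcomm)
Σw_i=1.0000  μᵀw=0.0950
σ²=wᵀΣw=λ₁·μ_p+λ₂ = 0.092187·0.095 + 0.003823 = 0.012581 ≈ 0.0126


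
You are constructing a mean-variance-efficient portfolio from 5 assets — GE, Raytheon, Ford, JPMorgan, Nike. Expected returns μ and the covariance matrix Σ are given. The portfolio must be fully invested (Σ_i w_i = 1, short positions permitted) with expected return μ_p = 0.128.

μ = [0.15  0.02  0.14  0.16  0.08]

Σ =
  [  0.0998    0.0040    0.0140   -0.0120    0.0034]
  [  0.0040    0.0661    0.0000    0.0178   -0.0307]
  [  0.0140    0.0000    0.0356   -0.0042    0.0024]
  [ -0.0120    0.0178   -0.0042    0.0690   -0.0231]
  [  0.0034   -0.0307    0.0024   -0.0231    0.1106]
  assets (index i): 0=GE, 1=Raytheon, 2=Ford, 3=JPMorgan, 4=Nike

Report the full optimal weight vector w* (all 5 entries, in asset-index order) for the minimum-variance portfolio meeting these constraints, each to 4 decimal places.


0.1177  0.0786  0.3562  0.2888  0.1587

u=Σ⁻¹μ = [1.3291  -0.0591  3.7041  3.2113  1.2564]
v=Σ⁻¹𝟙 = [7.2763  17.5993  26.2659  18.5077  16.9986]
a=μᵀu=1.331076  b=𝟙ᵀu=9.441794  c=𝟙ᵀv=86.647960  D=ac−b²=26.187499
λ₁=(c·0.128−b)/D = (86.647960·0.128−9.441794)/26.187499 = 0.062974
λ₂=(a−b·0.128)/D = (1.331076−9.441794·0.128)/26.187499 = 0.004679
w* = 0.062974·u + 0.004679·v:
  w_0 = 0.062974·1.3291 + 0.004679·7.2763 = 0.1177  (GE)
  w_1 = 0.062974·-0.0591 + 0.004679·17.5993 = 0.0786  (Raytheon)
  w_2 = 0.062974·3.7041 + 0.004679·26.2659 = 0.3562  (Ford)
  w_3 = 0.062974·3.2113 + 0.004679·18.5077 = 0.2888  (JPMorgan)
  w_4 = 0.062974·1.2564 + 0.004679·16.9986 = 0.1587  (Nike)
Σw_i=1.0000  μᵀw=0.1280
σ²=wᵀΣw=λ₁·μ_p+λ₂ = 0.062974·0.128 + 0.004679 = 0.012740 ≈ 0.0127


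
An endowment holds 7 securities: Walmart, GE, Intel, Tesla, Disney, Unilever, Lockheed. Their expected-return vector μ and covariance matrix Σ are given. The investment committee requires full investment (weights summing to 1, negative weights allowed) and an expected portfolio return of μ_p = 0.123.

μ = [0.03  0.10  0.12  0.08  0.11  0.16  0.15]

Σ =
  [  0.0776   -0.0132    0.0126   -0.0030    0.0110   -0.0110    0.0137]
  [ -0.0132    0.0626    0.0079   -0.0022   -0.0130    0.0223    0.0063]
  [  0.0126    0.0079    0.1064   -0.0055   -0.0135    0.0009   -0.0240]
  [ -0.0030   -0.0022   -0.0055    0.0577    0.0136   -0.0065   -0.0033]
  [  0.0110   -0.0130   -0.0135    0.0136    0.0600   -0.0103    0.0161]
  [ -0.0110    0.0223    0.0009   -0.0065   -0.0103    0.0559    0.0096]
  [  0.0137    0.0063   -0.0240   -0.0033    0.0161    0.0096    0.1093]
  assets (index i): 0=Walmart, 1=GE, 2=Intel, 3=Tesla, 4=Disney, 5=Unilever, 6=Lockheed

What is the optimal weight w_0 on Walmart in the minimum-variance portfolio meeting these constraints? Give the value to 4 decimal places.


g=Σ⁻¹μ = [0.2212  0.7846  1.6254  1.4595  2.2046  2.9508  1.1165]
h=Σ⁻¹𝟙 = [13.5342  14.4094  10.9143  17.9376  17.5416  19.0353  5.3045]
a=μᵀg=1.279012  b=𝟙ᵀg=10.362591  c=𝟙ᵀh=98.676937  D=ac−b²=18.825685
λ₁=(c·0.123−b)/D = (98.676937·0.123−10.362591)/18.825685 = 0.094269
λ₂=(a−b·0.123)/D = (1.279012−10.362591·0.123)/18.825685 = 0.000234
w* = 0.094269·g + 0.000234·h:
  w_0 = 0.094269·0.2212 + 0.000234·13.5342 = 0.0240  (Walmart)
  w_1 = 0.094269·0.7846 + 0.000234·14.4094 = 0.0773  (GE)
  w_2 = 0.094269·1.6254 + 0.000234·10.9143 = 0.1558  (Intel)
  w_3 = 0.094269·1.4595 + 0.000234·17.9376 = 0.1418  (Tesla)
  w_4 = 0.094269·2.2046 + 0.000234·17.5416 = 0.2119  (Disney)
  w_5 = 0.094269·2.9508 + 0.000234·19.0353 = 0.2826  (Unilever)
  w_6 = 0.094269·1.1165 + 0.000234·5.3045 = 0.1065  (Lockheed)
Σw_i=1.0000  μᵀw=0.1230
σ²=wᵀΣw=λ₁·μ_p+λ₂ = 0.094269·0.123 + 0.000234 = 0.011829 ≈ 0.0118

0.0240


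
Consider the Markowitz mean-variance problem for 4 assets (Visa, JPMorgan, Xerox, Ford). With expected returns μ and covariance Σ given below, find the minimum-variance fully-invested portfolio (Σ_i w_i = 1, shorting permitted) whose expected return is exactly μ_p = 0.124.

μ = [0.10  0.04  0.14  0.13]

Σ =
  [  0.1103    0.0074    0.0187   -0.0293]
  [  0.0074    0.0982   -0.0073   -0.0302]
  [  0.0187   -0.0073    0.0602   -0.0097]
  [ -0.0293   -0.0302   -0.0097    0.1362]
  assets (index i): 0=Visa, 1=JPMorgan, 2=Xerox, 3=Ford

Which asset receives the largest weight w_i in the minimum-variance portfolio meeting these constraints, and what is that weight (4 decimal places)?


Xerox (0.5104)

g=Σ⁻¹μ = [0.8331  0.9953  2.4337  1.5277]
h=Σ⁻¹𝟙 = [8.6808  15.1230  17.9792  13.8433]
a=μᵀg=0.662431  b=𝟙ᵀg=5.789714  c=𝟙ᵀh=55.626271  D=ac−b²=3.327785
λ₁=(c·0.124−b)/D = (55.626271·0.124−5.789714)/3.327785 = 0.332937
λ₂=(a−b·0.124)/D = (0.662431−5.789714·0.124)/3.327785 = -0.016676
w* = 0.332937·g + -0.016676·h:
  w_0 = 0.332937·0.8331 + -0.016676·8.6808 = 0.1326  (Visa)
  w_1 = 0.332937·0.9953 + -0.016676·15.1230 = 0.0792  (JPMorgan)
  w_2 = 0.332937·2.4337 + -0.016676·17.9792 = 0.5104  (Xerox)
  w_3 = 0.332937·1.5277 + -0.016676·13.8433 = 0.2778  (Ford)
Σw_i=1.0000  μᵀw=0.1240
σ²=wᵀΣw=λ₁·μ_p+λ₂ = 0.332937·0.124 + -0.016676 = 0.024608 ≈ 0.0246


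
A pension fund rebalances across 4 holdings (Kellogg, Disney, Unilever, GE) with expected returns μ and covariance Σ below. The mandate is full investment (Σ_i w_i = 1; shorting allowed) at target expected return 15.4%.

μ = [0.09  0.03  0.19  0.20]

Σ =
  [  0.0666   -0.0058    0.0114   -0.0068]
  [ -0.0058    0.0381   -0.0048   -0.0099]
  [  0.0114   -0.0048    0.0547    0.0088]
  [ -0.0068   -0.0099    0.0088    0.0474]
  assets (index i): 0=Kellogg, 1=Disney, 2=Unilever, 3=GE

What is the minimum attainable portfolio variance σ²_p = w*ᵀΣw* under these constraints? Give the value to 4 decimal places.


0.0149

u=Σ⁻¹μ = [1.5760  2.5252  2.6456  4.4817]
v=Σ⁻¹𝟙 = [19.1619  38.4512  12.9197  29.4784]
a=μᵀu=1.616611  b=𝟙ᵀu=11.228531  c=𝟙ᵀv=100.011202  D=ac−b²=35.599254
λ₁=(c·0.154−b)/D = (100.011202·0.154−11.228531)/35.599254 = 0.117227
λ₂=(a−b·0.154)/D = (1.616611−11.228531·0.154)/35.599254 = -0.003163
w* = 0.117227·u + -0.003163·v:
  w_0 = 0.117227·1.5760 + -0.003163·19.1619 = 0.1242  (Kellogg)
  w_1 = 0.117227·2.5252 + -0.003163·38.4512 = 0.1744  (Disney)
  w_2 = 0.117227·2.6456 + -0.003163·12.9197 = 0.2693  (Unilever)
  w_3 = 0.117227·4.4817 + -0.003163·29.4784 = 0.4322  (GE)
Σw_i=1.0000  μᵀw=0.1540
σ²=wᵀΣw=λ₁·μ_p+λ₂ = 0.117227·0.154 + -0.003163 = 0.014890 ≈ 0.0149


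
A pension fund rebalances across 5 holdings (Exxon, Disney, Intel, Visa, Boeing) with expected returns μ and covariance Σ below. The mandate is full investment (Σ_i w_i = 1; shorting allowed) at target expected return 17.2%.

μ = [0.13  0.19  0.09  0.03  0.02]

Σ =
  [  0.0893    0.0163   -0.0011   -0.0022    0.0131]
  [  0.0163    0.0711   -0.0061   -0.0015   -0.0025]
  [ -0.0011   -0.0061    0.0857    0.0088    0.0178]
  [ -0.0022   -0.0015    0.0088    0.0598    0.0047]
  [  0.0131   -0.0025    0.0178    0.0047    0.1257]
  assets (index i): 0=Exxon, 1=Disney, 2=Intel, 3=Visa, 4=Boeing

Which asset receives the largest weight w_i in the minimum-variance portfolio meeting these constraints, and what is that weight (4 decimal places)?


u=Σ⁻¹μ = [1.0291  2.5469  1.2183  0.4309  -0.0861]
v=Σ⁻¹𝟙 = [8.4548  13.5021  10.0395  15.4748  5.3426]
a=μᵀu=0.738560  b=𝟙ᵀu=5.139172  c=𝟙ᵀv=52.813826  D=ac−b²=12.595066
λ₁=(c·0.172−b)/D = (52.813826·0.172−5.139172)/12.595066 = 0.313202
λ₂=(a−b·0.172)/D = (0.738560−5.139172·0.172)/12.595066 = -0.011542
w* = 0.313202·u + -0.011542·v:
  w_0 = 0.313202·1.0291 + -0.011542·8.4548 = 0.2247  (Exxon)
  w_1 = 0.313202·2.5469 + -0.011542·13.5021 = 0.6419  (Disney)
  w_2 = 0.313202·1.2183 + -0.011542·10.0395 = 0.2657  (Intel)
  w_3 = 0.313202·0.4309 + -0.011542·15.4748 = -0.0437  (Visa)
  w_4 = 0.313202·-0.0861 + -0.011542·5.3426 = -0.0886  (Boeing)
Σw_i=1.0000  μᵀw=0.1720
σ²=wᵀΣw=λ₁·μ_p+λ₂ = 0.313202·0.172 + -0.011542 = 0.042328 ≈ 0.0423

Disney (0.6419)


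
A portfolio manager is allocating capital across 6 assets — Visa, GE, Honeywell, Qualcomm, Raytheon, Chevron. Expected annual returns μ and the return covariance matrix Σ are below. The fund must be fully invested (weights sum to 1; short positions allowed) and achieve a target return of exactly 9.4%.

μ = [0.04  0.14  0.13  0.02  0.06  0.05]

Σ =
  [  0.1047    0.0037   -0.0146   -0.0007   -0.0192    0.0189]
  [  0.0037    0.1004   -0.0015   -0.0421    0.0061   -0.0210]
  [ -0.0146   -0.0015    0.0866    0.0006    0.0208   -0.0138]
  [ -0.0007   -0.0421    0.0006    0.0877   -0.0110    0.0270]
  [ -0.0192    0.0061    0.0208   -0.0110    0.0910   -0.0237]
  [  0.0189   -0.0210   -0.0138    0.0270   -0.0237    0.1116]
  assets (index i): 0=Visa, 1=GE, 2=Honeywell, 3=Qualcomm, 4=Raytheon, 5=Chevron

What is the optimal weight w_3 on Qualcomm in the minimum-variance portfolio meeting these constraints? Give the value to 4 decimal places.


0.1464

g=Σ⁻¹μ = [0.5056  1.9443  1.5991  0.9784  0.6012  0.8170]
h=Σ⁻¹𝟙 = [11.4128  19.0646  11.8732  19.1379  14.4594  10.5239]
a=μᵀg=0.596796  b=𝟙ᵀg=6.445588  c=𝟙ᵀh=86.471804  D=ac−b²=10.060436
λ₁=(c·0.094−b)/D = (86.471804·0.094−6.445588)/10.060436 = 0.167265
λ₂=(a−b·0.094)/D = (0.596796−6.445588·0.094)/10.060436 = -0.000903
w* = 0.167265·g + -0.000903·h:
  w_0 = 0.167265·0.5056 + -0.000903·11.4128 = 0.0743  (Visa)
  w_1 = 0.167265·1.9443 + -0.000903·19.0646 = 0.3080  (GE)
  w_2 = 0.167265·1.5991 + -0.000903·11.8732 = 0.2567  (Honeywell)
  w_3 = 0.167265·0.9784 + -0.000903·19.1379 = 0.1464  (Qualcomm)
  w_4 = 0.167265·0.6012 + -0.000903·14.4594 = 0.0875  (Raytheon)
  w_5 = 0.167265·0.8170 + -0.000903·10.5239 = 0.1271  (Chevron)
Σw_i=1.0000  μᵀw=0.0940
σ²=wᵀΣw=λ₁·μ_p+λ₂ = 0.167265·0.094 + -0.000903 = 0.014819 ≈ 0.0148


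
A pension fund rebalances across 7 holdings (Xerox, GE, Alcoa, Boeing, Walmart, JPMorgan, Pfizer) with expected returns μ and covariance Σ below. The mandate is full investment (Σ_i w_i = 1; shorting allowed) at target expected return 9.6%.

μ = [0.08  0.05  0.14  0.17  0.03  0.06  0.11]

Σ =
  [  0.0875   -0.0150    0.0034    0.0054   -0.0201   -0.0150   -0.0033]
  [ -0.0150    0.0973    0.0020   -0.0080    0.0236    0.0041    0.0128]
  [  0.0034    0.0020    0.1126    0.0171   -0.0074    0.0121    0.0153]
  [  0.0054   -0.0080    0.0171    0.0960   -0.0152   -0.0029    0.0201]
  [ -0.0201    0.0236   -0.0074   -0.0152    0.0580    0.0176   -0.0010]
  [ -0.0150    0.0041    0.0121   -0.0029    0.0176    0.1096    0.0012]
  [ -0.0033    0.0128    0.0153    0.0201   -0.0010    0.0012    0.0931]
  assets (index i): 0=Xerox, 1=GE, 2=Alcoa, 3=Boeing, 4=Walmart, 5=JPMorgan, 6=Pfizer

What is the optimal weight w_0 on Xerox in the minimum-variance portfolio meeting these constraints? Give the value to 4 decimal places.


g=Σ⁻¹μ = [1.2263  0.4236  0.8884  1.6396  1.1890  0.4464  0.6738]
h=Σ⁻¹𝟙 = [18.3831  7.2526  6.2159  11.1381  22.2737  7.3225  7.1143]
a=μᵀg=0.658961  b=𝟙ᵀg=6.487112  c=𝟙ᵀh=79.700184  D=ac−b²=10.436722
λ₁=(c·0.096−b)/D = (79.700184·0.096−6.487112)/10.436722 = 0.111539
λ₂=(a−b·0.096)/D = (0.658961−6.487112·0.096)/10.436722 = 0.003468
w* = 0.111539·g + 0.003468·h:
  w_0 = 0.111539·1.2263 + 0.003468·18.3831 = 0.2005  (Xerox)
  w_1 = 0.111539·0.4236 + 0.003468·7.2526 = 0.0724  (GE)
  w_2 = 0.111539·0.8884 + 0.003468·6.2159 = 0.1207  (Alcoa)
  w_3 = 0.111539·1.6396 + 0.003468·11.1381 = 0.2215  (Boeing)
  w_4 = 0.111539·1.1890 + 0.003468·22.2737 = 0.2099  (Walmart)
  w_5 = 0.111539·0.4464 + 0.003468·7.3225 = 0.0752  (JPMorgan)
  w_6 = 0.111539·0.6738 + 0.003468·7.1143 = 0.0998  (Pfizer)
Σw_i=1.0000  μᵀw=0.0960
σ²=wᵀΣw=λ₁·μ_p+λ₂ = 0.111539·0.096 + 0.003468 = 0.014176 ≈ 0.0142

0.2005


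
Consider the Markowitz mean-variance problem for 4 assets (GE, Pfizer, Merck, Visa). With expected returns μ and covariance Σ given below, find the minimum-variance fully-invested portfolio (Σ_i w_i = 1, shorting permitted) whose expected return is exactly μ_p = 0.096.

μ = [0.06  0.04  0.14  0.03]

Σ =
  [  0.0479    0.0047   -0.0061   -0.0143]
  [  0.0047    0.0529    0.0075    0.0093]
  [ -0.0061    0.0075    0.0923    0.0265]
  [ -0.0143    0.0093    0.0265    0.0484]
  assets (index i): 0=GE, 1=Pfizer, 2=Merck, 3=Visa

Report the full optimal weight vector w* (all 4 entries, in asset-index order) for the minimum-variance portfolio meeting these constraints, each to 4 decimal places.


0.4140  0.1038  0.4776  0.0045

x=Σ⁻¹μ = [1.4498  0.3858  1.5444  0.1285]
y=Σ⁻¹𝟙 = [27.4962  11.5703  4.8471  23.9079]
a=μᵀx=0.322485  b=𝟙ᵀx=3.508423  c=𝟙ᵀy=67.821625  D=ac−b²=9.562438
λ₁=(c·0.096−b)/D = (67.821625·0.096−3.508423)/9.562438 = 0.313984
λ₂=(a−b·0.096)/D = (0.322485−3.508423·0.096)/9.562438 = -0.001498
w* = 0.313984·x + -0.001498·y:
  w_0 = 0.313984·1.4498 + -0.001498·27.4962 = 0.4140  (GE)
  w_1 = 0.313984·0.3858 + -0.001498·11.5703 = 0.1038  (Pfizer)
  w_2 = 0.313984·1.5444 + -0.001498·4.8471 = 0.4776  (Merck)
  w_3 = 0.313984·0.1285 + -0.001498·23.9079 = 0.0045  (Visa)
Σw_i=1.0000  μᵀw=0.0960
σ²=wᵀΣw=λ₁·μ_p+λ₂ = 0.313984·0.096 + -0.001498 = 0.028645 ≈ 0.0286


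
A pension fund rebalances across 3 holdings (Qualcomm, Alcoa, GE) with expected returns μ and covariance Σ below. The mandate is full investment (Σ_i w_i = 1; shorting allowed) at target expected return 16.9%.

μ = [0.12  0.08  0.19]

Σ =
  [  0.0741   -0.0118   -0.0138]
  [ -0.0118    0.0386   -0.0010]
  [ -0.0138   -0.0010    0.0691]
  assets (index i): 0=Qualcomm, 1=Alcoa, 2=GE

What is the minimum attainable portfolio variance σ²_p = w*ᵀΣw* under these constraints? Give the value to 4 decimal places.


g=Σ⁻¹μ = [2.7167  2.9894  3.3354]
h=Σ⁻¹𝟙 = [22.4102  33.2608  19.4287]
a=μᵀg=1.198888  b=𝟙ᵀg=9.041536  c=𝟙ᵀh=75.099689  D=ac−b²=8.286769
λ₁=(c·0.169−b)/D = (75.099689·0.169−9.041536)/8.286769 = 0.440499
λ₂=(a−b·0.169)/D = (1.198888−9.041536·0.169)/8.286769 = -0.039718
w* = 0.440499·g + -0.039718·h:
  w_0 = 0.440499·2.7167 + -0.039718·22.4102 = 0.3066  (Qualcomm)
  w_1 = 0.440499·2.9894 + -0.039718·33.2608 = -0.0042  (Alcoa)
  w_2 = 0.440499·3.3354 + -0.039718·19.4287 = 0.6976  (GE)
Σw_i=1.0000  μᵀw=0.1690
σ²=wᵀΣw=λ₁·μ_p+λ₂ = 0.440499·0.169 + -0.039718 = 0.034727 ≈ 0.0347

0.0347


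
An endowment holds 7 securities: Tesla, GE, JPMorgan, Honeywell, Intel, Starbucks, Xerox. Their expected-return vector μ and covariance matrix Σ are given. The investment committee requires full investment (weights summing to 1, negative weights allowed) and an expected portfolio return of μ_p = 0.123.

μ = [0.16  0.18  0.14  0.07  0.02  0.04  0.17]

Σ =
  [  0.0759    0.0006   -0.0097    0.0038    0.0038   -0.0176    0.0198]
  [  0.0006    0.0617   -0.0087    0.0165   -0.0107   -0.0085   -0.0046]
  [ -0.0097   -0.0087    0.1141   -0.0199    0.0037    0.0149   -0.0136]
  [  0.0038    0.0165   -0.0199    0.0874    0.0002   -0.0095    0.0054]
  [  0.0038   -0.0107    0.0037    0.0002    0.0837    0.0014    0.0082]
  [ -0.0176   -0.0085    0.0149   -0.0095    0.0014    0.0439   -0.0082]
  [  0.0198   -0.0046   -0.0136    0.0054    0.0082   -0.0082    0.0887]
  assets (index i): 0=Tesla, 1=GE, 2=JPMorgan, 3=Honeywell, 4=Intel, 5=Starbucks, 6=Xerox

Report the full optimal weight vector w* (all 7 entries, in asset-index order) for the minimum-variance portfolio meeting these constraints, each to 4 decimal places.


u=Σ⁻¹μ = [2.2928  3.5150  1.7031  0.5637  0.2699  2.4223  2.0129]
v=Σ⁻¹𝟙 = [18.3462  22.0364  10.4700  11.9630  11.7381  35.1849  11.3660]
a=μᵀu=1.721908  b=𝟙ᵀu=12.779550  c=𝟙ᵀv=121.104757  D=ac−b²=45.214399
λ₁=(c·0.123−b)/D = (121.104757·0.123−12.779550)/45.214399 = 0.046807
λ₂=(a−b·0.123)/D = (1.721908−12.779550·0.123)/45.214399 = 0.003318
w* = 0.046807·u + 0.003318·v:
  w_0 = 0.046807·2.2928 + 0.003318·18.3462 = 0.1682  (Tesla)
  w_1 = 0.046807·3.5150 + 0.003318·22.0364 = 0.2376  (GE)
  w_2 = 0.046807·1.7031 + 0.003318·10.4700 = 0.1145  (JPMorgan)
  w_3 = 0.046807·0.5637 + 0.003318·11.9630 = 0.0661  (Honeywell)
  w_4 = 0.046807·0.2699 + 0.003318·11.7381 = 0.0516  (Intel)
  w_5 = 0.046807·2.4223 + 0.003318·35.1849 = 0.2301  (Starbucks)
  w_6 = 0.046807·2.0129 + 0.003318·11.3660 = 0.1319  (Xerox)
Σw_i=1.0000  μᵀw=0.1230
σ²=wᵀΣw=λ₁·μ_p+λ₂ = 0.046807·0.123 + 0.003318 = 0.009075 ≈ 0.0091

0.1682  0.2376  0.1145  0.0661  0.0516  0.2301  0.1319


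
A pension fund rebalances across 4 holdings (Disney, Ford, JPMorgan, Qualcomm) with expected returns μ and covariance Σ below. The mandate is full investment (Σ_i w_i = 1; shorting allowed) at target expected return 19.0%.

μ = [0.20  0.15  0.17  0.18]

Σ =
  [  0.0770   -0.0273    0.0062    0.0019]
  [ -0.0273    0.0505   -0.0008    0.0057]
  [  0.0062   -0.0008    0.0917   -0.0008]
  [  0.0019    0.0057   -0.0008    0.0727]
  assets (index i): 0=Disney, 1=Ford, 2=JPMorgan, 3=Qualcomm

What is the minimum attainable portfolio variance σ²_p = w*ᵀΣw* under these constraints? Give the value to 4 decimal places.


0.0341

x=Σ⁻¹μ = [4.2058  5.0453  1.6309  1.9884]
y=Σ⁻¹𝟙 = [22.9855  31.1607  9.7173  10.8182]
a=μᵀx=2.233124  b=𝟙ᵀx=12.870423  c=𝟙ᵀy=74.681698  D=ac−b²=1.125673
λ₁=(c·0.190−b)/D = (74.681698·0.190−12.870423)/1.125673 = 1.171832
λ₂=(a−b·0.190)/D = (2.233124−12.870423·0.190)/1.125673 = -0.188560
w* = 1.171832·x + -0.188560·y:
  w_0 = 1.171832·4.2058 + -0.188560·22.9855 = 0.5944  (Disney)
  w_1 = 1.171832·5.0453 + -0.188560·31.1607 = 0.0366  (Ford)
  w_2 = 1.171832·1.6309 + -0.188560·9.7173 = 0.0788  (JPMorgan)
  w_3 = 1.171832·1.9884 + -0.188560·10.8182 = 0.2902  (Qualcomm)
Σw_i=1.0000  μᵀw=0.1900
σ²=wᵀΣw=λ₁·μ_p+λ₂ = 1.171832·0.190 + -0.188560 = 0.034088 ≈ 0.0341


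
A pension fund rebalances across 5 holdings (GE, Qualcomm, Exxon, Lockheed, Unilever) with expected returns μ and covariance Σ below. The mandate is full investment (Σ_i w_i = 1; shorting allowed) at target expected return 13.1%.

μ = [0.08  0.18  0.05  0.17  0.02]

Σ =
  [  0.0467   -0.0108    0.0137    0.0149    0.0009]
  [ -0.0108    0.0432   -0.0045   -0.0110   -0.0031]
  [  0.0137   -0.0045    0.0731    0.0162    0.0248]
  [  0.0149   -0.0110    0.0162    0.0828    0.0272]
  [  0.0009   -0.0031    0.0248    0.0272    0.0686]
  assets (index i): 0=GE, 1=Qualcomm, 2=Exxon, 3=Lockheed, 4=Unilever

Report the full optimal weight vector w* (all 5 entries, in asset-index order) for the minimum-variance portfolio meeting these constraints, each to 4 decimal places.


0.2787  0.4462  0.0586  0.1408  0.0756

g=Σ⁻¹μ = [2.0684  5.3129  0.2643  2.5303  -0.5943]
h=Σ⁻¹𝟙 = [24.7082  32.5568  5.7940  7.2955  10.7371]
a=μᵀg=1.553272  b=𝟙ᵀg=9.581552  c=𝟙ᵀh=81.091483  D=ac−b²=34.150960
λ₁=(c·0.131−b)/D = (81.091483·0.131−9.581552)/34.150960 = 0.030495
λ₂=(a−b·0.131)/D = (1.553272−9.581552·0.131)/34.150960 = 0.008729
w* = 0.030495·g + 0.008729·h:
  w_0 = 0.030495·2.0684 + 0.008729·24.7082 = 0.2787  (GE)
  w_1 = 0.030495·5.3129 + 0.008729·32.5568 = 0.4462  (Qualcomm)
  w_2 = 0.030495·0.2643 + 0.008729·5.7940 = 0.0586  (Exxon)
  w_3 = 0.030495·2.5303 + 0.008729·7.2955 = 0.1408  (Lockheed)
  w_4 = 0.030495·-0.5943 + 0.008729·10.7371 = 0.0756  (Unilever)
Σw_i=1.0000  μᵀw=0.1310
σ²=wᵀΣw=λ₁·μ_p+λ₂ = 0.030495·0.131 + 0.008729 = 0.012723 ≈ 0.0127


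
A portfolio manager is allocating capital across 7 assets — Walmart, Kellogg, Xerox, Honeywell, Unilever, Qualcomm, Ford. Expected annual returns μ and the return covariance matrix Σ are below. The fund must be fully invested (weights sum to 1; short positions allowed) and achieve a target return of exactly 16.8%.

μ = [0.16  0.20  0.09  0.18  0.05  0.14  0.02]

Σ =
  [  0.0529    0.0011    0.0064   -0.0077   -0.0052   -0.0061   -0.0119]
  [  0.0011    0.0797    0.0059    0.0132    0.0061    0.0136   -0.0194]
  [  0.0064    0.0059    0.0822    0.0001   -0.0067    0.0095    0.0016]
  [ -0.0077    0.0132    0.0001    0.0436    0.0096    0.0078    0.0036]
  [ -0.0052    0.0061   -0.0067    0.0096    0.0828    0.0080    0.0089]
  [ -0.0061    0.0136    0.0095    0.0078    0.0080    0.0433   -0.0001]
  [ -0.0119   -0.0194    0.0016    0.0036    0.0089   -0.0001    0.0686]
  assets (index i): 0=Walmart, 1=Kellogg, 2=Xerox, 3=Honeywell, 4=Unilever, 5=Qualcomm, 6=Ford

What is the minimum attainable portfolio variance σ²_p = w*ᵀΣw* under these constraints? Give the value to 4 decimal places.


g=Σ⁻¹μ = [4.0762  1.6840  0.3290  3.7913  -0.0599  2.5375  1.2797]
h=Σ⁻¹𝟙 = [27.7633  9.8688  7.4793  18.3318  7.7172  17.5836  20.0722]
a=μᵀg=2.078874  b=𝟙ᵀg=13.637749  c=𝟙ᵀh=108.816166  D=ac−b²=40.226917
λ₁=(c·0.168−b)/D = (108.816166·0.168−13.637749)/40.226917 = 0.115429
λ₂=(a−b·0.168)/D = (2.078874−13.637749·0.168)/40.226917 = -0.005277
w* = 0.115429·g + -0.005277·h:
  w_0 = 0.115429·4.0762 + -0.005277·27.7633 = 0.3240  (Walmart)
  w_1 = 0.115429·1.6840 + -0.005277·9.8688 = 0.1423  (Kellogg)
  w_2 = 0.115429·0.3290 + -0.005277·7.4793 = -0.0015  (Xerox)
  w_3 = 0.115429·3.7913 + -0.005277·18.3318 = 0.3409  (Honeywell)
  w_4 = 0.115429·-0.0599 + -0.005277·7.7172 = -0.0476  (Unilever)
  w_5 = 0.115429·2.5375 + -0.005277·17.5836 = 0.2001  (Qualcomm)
  w_6 = 0.115429·1.2797 + -0.005277·20.0722 = 0.0418  (Ford)
Σw_i=1.0000  μᵀw=0.1680
σ²=wᵀΣw=λ₁·μ_p+λ₂ = 0.115429·0.168 + -0.005277 = 0.014115 ≈ 0.0141

0.0141


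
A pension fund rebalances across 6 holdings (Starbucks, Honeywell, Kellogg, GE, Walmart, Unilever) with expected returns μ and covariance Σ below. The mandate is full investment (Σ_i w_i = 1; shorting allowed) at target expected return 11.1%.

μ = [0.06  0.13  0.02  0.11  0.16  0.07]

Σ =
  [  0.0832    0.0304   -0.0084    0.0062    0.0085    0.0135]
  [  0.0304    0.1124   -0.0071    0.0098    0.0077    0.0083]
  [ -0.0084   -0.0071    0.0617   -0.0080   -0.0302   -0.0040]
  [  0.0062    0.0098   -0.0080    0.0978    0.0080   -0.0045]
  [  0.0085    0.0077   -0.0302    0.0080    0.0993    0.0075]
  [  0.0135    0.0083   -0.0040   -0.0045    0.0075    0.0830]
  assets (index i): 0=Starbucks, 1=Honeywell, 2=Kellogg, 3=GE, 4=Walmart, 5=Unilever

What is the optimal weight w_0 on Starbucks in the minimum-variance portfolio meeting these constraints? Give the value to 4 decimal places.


u=Σ⁻¹μ = [0.1539  0.9449  1.5413  1.0259  1.8591  0.6858]
v=Σ⁻¹𝟙 = [8.6974  5.5187  27.7657  10.5950  15.6900  10.5764]
a=μᵀu=0.621204  b=𝟙ᵀu=6.210802  c=𝟙ᵀv=78.843382  D=ac−b²=10.403756
λ₁=(c·0.111−b)/D = (78.843382·0.111−6.210802)/10.403756 = 0.244221
λ₂=(a−b·0.111)/D = (0.621204−6.210802·0.111)/10.403756 = -0.006555
w* = 0.244221·u + -0.006555·v:
  w_0 = 0.244221·0.1539 + -0.006555·8.6974 = -0.0194  (Starbucks)
  w_1 = 0.244221·0.9449 + -0.006555·5.5187 = 0.1946  (Honeywell)
  w_2 = 0.244221·1.5413 + -0.006555·27.7657 = 0.1944  (Kellogg)
  w_3 = 0.244221·1.0259 + -0.006555·10.5950 = 0.1811  (GE)
  w_4 = 0.244221·1.8591 + -0.006555·15.6900 = 0.3512  (Walmart)
  w_5 = 0.244221·0.6858 + -0.006555·10.5764 = 0.0982  (Unilever)
Σw_i=1.0000  μᵀw=0.1110
σ²=wᵀΣw=λ₁·μ_p+λ₂ = 0.244221·0.111 + -0.006555 = 0.020554 ≈ 0.0206

-0.0194


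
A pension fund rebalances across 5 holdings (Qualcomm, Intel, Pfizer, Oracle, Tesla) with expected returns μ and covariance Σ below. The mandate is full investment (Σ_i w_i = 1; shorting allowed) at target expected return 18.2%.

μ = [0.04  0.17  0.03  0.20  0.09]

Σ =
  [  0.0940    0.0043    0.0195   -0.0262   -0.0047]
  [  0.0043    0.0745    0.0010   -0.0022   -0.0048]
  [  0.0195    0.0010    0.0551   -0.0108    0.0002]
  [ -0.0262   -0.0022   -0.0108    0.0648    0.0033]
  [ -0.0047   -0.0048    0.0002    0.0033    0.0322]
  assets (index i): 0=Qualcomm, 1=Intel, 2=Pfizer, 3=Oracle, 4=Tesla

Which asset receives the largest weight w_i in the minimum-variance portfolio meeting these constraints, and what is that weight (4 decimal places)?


p=Σ⁻¹μ = [1.3334  2.4957  0.7381  3.6815  2.9798]
q=Σ⁻¹𝟙 = [14.4363  15.1613  17.1458  22.9627  32.9633]
a=μᵀp=1.504236  b=𝟙ᵀp=11.228492  c=𝟙ᵀq=102.669484  D=ac−b²=28.360113
λ₁=(c·0.182−b)/D = (102.669484·0.182−11.228492)/28.360113 = 0.262952
λ₂=(a−b·0.182)/D = (1.504236−11.228492·0.182)/28.360113 = -0.019018
w* = 0.262952·p + -0.019018·q:
  w_0 = 0.262952·1.3334 + -0.019018·14.4363 = 0.0761  (Qualcomm)
  w_1 = 0.262952·2.4957 + -0.019018·15.1613 = 0.3679  (Intel)
  w_2 = 0.262952·0.7381 + -0.019018·17.1458 = -0.1320  (Pfizer)
  w_3 = 0.262952·3.6815 + -0.019018·22.9627 = 0.5314  (Oracle)
  w_4 = 0.262952·2.9798 + -0.019018·32.9633 = 0.1567  (Tesla)
Σw_i=1.0000  μᵀw=0.1820
σ²=wᵀΣw=λ₁·μ_p+λ₂ = 0.262952·0.182 + -0.019018 = 0.028839 ≈ 0.0288

Oracle (0.5314)


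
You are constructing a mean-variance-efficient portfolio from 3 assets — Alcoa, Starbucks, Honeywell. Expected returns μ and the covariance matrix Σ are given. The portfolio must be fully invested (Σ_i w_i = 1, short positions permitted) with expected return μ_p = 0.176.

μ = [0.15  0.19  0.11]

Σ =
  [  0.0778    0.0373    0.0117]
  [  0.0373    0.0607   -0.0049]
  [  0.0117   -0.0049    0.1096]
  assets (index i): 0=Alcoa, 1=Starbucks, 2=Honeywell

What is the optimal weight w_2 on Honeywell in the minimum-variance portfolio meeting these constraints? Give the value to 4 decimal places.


g=Σ⁻¹μ = [0.3093  3.0294  1.1061]
h=Σ⁻¹𝟙 = [4.5355  14.4370  9.2854]
a=μᵀg=0.743643  b=𝟙ᵀg=4.444740  c=𝟙ᵀh=28.257836  D=ac−b²=1.258034
λ₁=(c·0.176−b)/D = (28.257836·0.176−4.444740)/1.258034 = 0.420211
λ₂=(a−b·0.176)/D = (0.743643−4.444740·0.176)/1.258034 = -0.030707
w* = 0.420211·g + -0.030707·h:
  w_0 = 0.420211·0.3093 + -0.030707·4.5355 = -0.0093  (Alcoa)
  w_1 = 0.420211·3.0294 + -0.030707·14.4370 = 0.8297  (Starbucks)
  w_2 = 0.420211·1.1061 + -0.030707·9.2854 = 0.1797  (Honeywell)
Σw_i=1.0000  μᵀw=0.1760
σ²=wᵀΣw=λ₁·μ_p+λ₂ = 0.420211·0.176 + -0.030707 = 0.043250 ≈ 0.0432

0.1797


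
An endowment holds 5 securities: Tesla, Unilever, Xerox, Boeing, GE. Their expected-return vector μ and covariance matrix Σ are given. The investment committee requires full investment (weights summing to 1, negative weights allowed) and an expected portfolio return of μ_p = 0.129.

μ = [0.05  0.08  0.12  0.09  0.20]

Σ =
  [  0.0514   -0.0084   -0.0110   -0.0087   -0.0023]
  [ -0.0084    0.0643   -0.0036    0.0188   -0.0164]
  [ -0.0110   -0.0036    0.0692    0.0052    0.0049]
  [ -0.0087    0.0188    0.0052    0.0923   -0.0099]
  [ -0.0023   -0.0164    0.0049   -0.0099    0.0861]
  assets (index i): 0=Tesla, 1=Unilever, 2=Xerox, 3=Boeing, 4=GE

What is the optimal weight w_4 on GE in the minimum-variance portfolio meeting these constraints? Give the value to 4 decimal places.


0.3680

p=Σ⁻¹μ = [1.9935  2.0417  1.8910  0.9372  2.7652]
q=Σ⁻¹𝟙 = [29.3566  21.7563  18.3253  9.9224  16.6407]
a=μᵀp=1.127309  b=𝟙ᵀp=9.628520  c=𝟙ᵀq=96.001278  D=ac−b²=15.514720
λ₁=(c·0.129−b)/D = (96.001278·0.129−9.628520)/15.514720 = 0.177615
λ₂=(a−b·0.129)/D = (1.127309−9.628520·0.129)/15.514720 = -0.007397
w* = 0.177615·p + -0.007397·q:
  w_0 = 0.177615·1.9935 + -0.007397·29.3566 = 0.1369  (Tesla)
  w_1 = 0.177615·2.0417 + -0.007397·21.7563 = 0.2017  (Unilever)
  w_2 = 0.177615·1.8910 + -0.007397·18.3253 = 0.2003  (Xerox)
  w_3 = 0.177615·0.9372 + -0.007397·9.9224 = 0.0931  (Boeing)
  w_4 = 0.177615·2.7652 + -0.007397·16.6407 = 0.3680  (GE)
Σw_i=1.0000  μᵀw=0.1290
σ²=wᵀΣw=λ₁·μ_p+λ₂ = 0.177615·0.129 + -0.007397 = 0.015515 ≈ 0.0155


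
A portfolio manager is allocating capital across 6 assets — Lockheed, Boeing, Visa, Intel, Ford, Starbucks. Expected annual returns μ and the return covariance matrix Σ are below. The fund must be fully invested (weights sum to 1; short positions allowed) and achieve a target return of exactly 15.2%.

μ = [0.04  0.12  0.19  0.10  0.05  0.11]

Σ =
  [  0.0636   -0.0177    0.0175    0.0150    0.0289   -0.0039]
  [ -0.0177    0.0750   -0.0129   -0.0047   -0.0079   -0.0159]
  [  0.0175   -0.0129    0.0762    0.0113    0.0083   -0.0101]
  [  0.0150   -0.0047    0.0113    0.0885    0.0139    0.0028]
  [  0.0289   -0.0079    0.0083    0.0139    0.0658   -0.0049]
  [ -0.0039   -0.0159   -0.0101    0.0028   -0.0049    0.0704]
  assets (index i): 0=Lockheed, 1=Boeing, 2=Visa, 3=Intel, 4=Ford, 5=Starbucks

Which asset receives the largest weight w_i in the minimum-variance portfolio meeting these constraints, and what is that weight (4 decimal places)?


u=Σ⁻¹μ = [0.2947  2.8838  3.1042  0.6497  0.6486  2.6948]
v=Σ⁻¹𝟙 = [13.7940  25.7217  15.3706  5.9274  10.7861  23.4982]
a=μᵀu=1.341451  b=𝟙ᵀu=10.275619  c=𝟙ᵀv=95.097975  D=ac−b²=21.980930
λ₁=(c·0.152−b)/D = (95.097975·0.152−10.275619)/21.980930 = 0.190132
λ₂=(a−b·0.152)/D = (1.341451−10.275619·0.152)/21.980930 = -0.010029
w* = 0.190132·u + -0.010029·v:
  w_0 = 0.190132·0.2947 + -0.010029·13.7940 = -0.0823  (Lockheed)
  w_1 = 0.190132·2.8838 + -0.010029·25.7217 = 0.2903  (Boeing)
  w_2 = 0.190132·3.1042 + -0.010029·15.3706 = 0.4360  (Visa)
  w_3 = 0.190132·0.6497 + -0.010029·5.9274 = 0.0641  (Intel)
  w_4 = 0.190132·0.6486 + -0.010029·10.7861 = 0.0151  (Ford)
  w_5 = 0.190132·2.6948 + -0.010029·23.4982 = 0.2767  (Starbucks)
Σw_i=1.0000  μᵀw=0.1520
σ²=wᵀΣw=λ₁·μ_p+λ₂ = 0.190132·0.152 + -0.010029 = 0.018871 ≈ 0.0189

Visa (0.4360)


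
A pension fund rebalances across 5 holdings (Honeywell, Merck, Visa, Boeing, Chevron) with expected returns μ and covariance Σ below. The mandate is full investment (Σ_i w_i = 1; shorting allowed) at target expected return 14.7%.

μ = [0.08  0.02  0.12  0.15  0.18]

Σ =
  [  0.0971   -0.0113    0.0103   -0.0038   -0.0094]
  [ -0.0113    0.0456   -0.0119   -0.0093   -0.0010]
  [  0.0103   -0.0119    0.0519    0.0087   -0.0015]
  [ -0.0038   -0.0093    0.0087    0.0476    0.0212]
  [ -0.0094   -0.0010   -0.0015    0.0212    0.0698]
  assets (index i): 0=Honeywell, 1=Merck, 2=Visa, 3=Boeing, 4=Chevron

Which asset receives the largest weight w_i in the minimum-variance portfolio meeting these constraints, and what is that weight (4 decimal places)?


x=Σ⁻¹μ = [1.0921  1.7847  2.1896  2.2441  2.1169]
y=Σ⁻¹𝟙 = [13.9902  35.3753  21.5395  20.1777  11.0519]
a=μᵀx=1.103475  b=𝟙ᵀx=9.427462  c=𝟙ᵀy=102.134602  D=ac−b²=23.825985
λ₁=(c·0.147−b)/D = (102.134602·0.147−9.427462)/23.825985 = 0.234464
λ₂=(a−b·0.147)/D = (1.103475−9.427462·0.147)/23.825985 = -0.011851
w* = 0.234464·x + -0.011851·y:
  w_0 = 0.234464·1.0921 + -0.011851·13.9902 = 0.0903  (Honeywell)
  w_1 = 0.234464·1.7847 + -0.011851·35.3753 = -0.0008  (Merck)
  w_2 = 0.234464·2.1896 + -0.011851·21.5395 = 0.2581  (Visa)
  w_3 = 0.234464·2.2441 + -0.011851·20.1777 = 0.2870  (Boeing)
  w_4 = 0.234464·2.1169 + -0.011851·11.0519 = 0.3654  (Chevron)
Σw_i=1.0000  μᵀw=0.1470
σ²=wᵀΣw=λ₁·μ_p+λ₂ = 0.234464·0.147 + -0.011851 = 0.022615 ≈ 0.0226

Chevron (0.3654)


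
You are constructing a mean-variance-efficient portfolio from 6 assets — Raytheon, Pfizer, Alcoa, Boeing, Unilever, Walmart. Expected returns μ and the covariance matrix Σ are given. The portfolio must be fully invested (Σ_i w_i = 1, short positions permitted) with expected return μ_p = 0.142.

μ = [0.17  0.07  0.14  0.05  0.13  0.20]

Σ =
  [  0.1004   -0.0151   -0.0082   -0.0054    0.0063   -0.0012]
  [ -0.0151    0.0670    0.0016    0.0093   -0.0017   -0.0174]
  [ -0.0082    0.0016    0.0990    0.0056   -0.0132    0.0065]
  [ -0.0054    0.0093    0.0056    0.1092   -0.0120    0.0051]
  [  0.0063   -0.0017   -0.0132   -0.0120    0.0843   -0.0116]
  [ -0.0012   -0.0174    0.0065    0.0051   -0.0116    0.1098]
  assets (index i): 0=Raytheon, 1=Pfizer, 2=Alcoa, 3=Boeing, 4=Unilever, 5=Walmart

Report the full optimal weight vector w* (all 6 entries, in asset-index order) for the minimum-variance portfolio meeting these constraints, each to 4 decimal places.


0.2015  0.1867  0.1603  0.0287  0.1965  0.2263

g=Σ⁻¹μ = [2.0574  2.0523  1.6534  0.4205  2.0608  2.2695]
h=Σ⁻¹𝟙 = [13.5809  20.3115  11.6984  8.6600  16.1218  13.0831]
a=μᵀg=1.467709  b=𝟙ᵀg=10.513795  c=𝟙ᵀh=83.455711  D=ac−b²=11.948832
λ₁=(c·0.142−b)/D = (83.455711·0.142−10.513795)/11.948832 = 0.111887
λ₂=(a−b·0.142)/D = (1.467709−10.513795·0.142)/11.948832 = -0.002113
w* = 0.111887·g + -0.002113·h:
  w_0 = 0.111887·2.0574 + -0.002113·13.5809 = 0.2015  (Raytheon)
  w_1 = 0.111887·2.0523 + -0.002113·20.3115 = 0.1867  (Pfizer)
  w_2 = 0.111887·1.6534 + -0.002113·11.6984 = 0.1603  (Alcoa)
  w_3 = 0.111887·0.4205 + -0.002113·8.6600 = 0.0287  (Boeing)
  w_4 = 0.111887·2.0608 + -0.002113·16.1218 = 0.1965  (Unilever)
  w_5 = 0.111887·2.2695 + -0.002113·13.0831 = 0.2263  (Walmart)
Σw_i=1.0000  μᵀw=0.1420
σ²=wᵀΣw=λ₁·μ_p+λ₂ = 0.111887·0.142 + -0.002113 = 0.013775 ≈ 0.0138


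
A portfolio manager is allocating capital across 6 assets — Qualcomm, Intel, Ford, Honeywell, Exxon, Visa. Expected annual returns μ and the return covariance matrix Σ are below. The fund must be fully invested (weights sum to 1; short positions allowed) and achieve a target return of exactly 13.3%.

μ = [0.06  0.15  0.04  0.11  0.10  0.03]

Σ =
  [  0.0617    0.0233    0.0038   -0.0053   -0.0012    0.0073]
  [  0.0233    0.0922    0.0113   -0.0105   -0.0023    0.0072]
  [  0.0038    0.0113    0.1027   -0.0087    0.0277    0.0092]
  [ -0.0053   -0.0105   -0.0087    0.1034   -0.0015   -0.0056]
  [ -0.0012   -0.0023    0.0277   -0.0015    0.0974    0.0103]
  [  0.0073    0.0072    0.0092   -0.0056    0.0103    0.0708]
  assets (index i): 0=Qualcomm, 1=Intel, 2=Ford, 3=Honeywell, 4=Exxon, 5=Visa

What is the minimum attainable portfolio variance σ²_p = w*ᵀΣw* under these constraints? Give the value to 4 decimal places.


0.0347

g=Σ⁻¹μ = [0.4537  1.6739  -0.0073  1.2803  1.0775  0.1522]
h=Σ⁻¹𝟙 = [12.8694  7.5505  6.3799  12.3456  7.8120  11.0405]
a=μᵀg=0.531174  b=𝟙ᵀg=4.630365  c=𝟙ᵀh=57.997894  D=ac−b²=9.366667
λ₁=(c·0.133−b)/D = (57.997894·0.133−4.630365)/9.366667 = 0.329184
λ₂=(a−b·0.133)/D = (0.531174−4.630365·0.133)/9.366667 = -0.009039
w* = 0.329184·g + -0.009039·h:
  w_0 = 0.329184·0.4537 + -0.009039·12.8694 = 0.0330  (Qualcomm)
  w_1 = 0.329184·1.6739 + -0.009039·7.5505 = 0.4828  (Intel)
  w_2 = 0.329184·-0.0073 + -0.009039·6.3799 = -0.0601  (Ford)
  w_3 = 0.329184·1.2803 + -0.009039·12.3456 = 0.3099  (Honeywell)
  w_4 = 0.329184·1.0775 + -0.009039·7.8120 = 0.2841  (Exxon)
  w_5 = 0.329184·0.1522 + -0.009039·11.0405 = -0.0497  (Visa)
Σw_i=1.0000  μᵀw=0.1330
σ²=wᵀΣw=λ₁·μ_p+λ₂ = 0.329184·0.133 + -0.009039 = 0.034742 ≈ 0.0347


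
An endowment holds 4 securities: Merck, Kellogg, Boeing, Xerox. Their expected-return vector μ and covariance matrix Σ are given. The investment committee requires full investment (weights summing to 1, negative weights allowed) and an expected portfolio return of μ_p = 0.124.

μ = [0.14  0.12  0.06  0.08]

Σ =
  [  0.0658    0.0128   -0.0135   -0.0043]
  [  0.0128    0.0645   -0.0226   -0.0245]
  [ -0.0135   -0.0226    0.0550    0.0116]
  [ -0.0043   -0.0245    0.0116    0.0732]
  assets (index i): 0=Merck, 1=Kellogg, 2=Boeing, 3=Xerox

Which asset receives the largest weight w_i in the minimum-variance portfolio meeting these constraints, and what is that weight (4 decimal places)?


g=Σ⁻¹μ = [2.1718  2.9887  2.4661  1.8300]
h=Σ⁻¹𝟙 = [16.8579  30.4881  30.6289  20.0021]
a=μᵀg=0.957061  b=𝟙ᵀg=9.456581  c=𝟙ᵀh=97.976993  D=ac−b²=4.343018
λ₁=(c·0.124−b)/D = (97.976993·0.124−9.456581)/4.343018 = 0.619976
λ₂=(a−b·0.124)/D = (0.957061−9.456581·0.124)/4.343018 = -0.049633
w* = 0.619976·g + -0.049633·h:
  w_0 = 0.619976·2.1718 + -0.049633·16.8579 = 0.5098  (Merck)
  w_1 = 0.619976·2.9887 + -0.049633·30.4881 = 0.3397  (Kellogg)
  w_2 = 0.619976·2.4661 + -0.049633·30.6289 = 0.0087  (Boeing)
  w_3 = 0.619976·1.8300 + -0.049633·20.0021 = 0.1418  (Xerox)
Σw_i=1.0000  μᵀw=0.1240
σ²=wᵀΣw=λ₁·μ_p+λ₂ = 0.619976·0.124 + -0.049633 = 0.027244 ≈ 0.0272

Merck (0.5098)


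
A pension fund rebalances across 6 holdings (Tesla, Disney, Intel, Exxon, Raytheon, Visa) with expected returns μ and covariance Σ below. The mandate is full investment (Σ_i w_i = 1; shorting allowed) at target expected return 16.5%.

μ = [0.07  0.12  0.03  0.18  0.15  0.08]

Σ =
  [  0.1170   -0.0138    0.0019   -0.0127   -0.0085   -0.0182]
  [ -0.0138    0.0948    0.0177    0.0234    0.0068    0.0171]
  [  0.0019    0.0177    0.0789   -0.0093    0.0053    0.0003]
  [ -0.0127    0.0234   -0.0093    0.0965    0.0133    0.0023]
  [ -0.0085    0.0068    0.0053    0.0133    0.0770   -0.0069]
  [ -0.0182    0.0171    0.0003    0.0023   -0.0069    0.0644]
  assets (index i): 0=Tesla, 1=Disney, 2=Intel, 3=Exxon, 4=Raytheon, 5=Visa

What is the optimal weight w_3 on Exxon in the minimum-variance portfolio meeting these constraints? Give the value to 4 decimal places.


0.4014

u=Σ⁻¹μ = [1.2182  0.5725  0.2813  1.6180  1.8744  1.5762]
v=Σ⁻¹𝟙 = [13.8766  3.3519  11.8159  10.2012  13.4017  19.5761]
a=μᵀu=0.860911  b=𝟙ᵀu=7.140636  c=𝟙ᵀv=72.223459  D=ac−b²=11.189321
λ₁=(c·0.165−b)/D = (72.223459·0.165−7.140636)/11.189321 = 0.426857
λ₂=(a−b·0.165)/D = (0.860911−7.140636·0.165)/11.189321 = -0.028357
w* = 0.426857·u + -0.028357·v:
  w_0 = 0.426857·1.2182 + -0.028357·13.8766 = 0.1265  (Tesla)
  w_1 = 0.426857·0.5725 + -0.028357·3.3519 = 0.1493  (Disney)
  w_2 = 0.426857·0.2813 + -0.028357·11.8159 = -0.2150  (Intel)
  w_3 = 0.426857·1.6180 + -0.028357·10.2012 = 0.4014  (Exxon)
  w_4 = 0.426857·1.8744 + -0.028357·13.4017 = 0.4201  (Raytheon)
  w_5 = 0.426857·1.5762 + -0.028357·19.5761 = 0.1177  (Visa)
Σw_i=1.0000  μᵀw=0.1650
σ²=wᵀΣw=λ₁·μ_p+λ₂ = 0.426857·0.165 + -0.028357 = 0.042075 ≈ 0.0421
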